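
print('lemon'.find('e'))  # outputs 1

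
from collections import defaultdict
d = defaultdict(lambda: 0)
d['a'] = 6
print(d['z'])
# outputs 0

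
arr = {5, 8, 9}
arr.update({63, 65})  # {5, 8, 9, 63, 65}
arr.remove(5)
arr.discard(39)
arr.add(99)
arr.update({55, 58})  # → {8, 9, 55, 58, 63, 65, 99}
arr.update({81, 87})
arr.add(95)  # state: {8, 9, 55, 58, 63, 65, 81, 87, 95, 99}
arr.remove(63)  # {8, 9, 55, 58, 65, 81, 87, 95, 99}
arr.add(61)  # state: {8, 9, 55, 58, 61, 65, 81, 87, 95, 99}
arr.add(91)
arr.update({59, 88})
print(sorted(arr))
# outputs [8, 9, 55, 58, 59, 61, 65, 81, 87, 88, 91, 95, 99]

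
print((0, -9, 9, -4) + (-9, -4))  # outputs (0, -9, 9, -4, -9, -4)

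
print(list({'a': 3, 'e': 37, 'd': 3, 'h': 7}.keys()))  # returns ['a', 'e', 'd', 'h']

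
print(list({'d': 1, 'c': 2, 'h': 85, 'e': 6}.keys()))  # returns ['d', 'c', 'h', 'e']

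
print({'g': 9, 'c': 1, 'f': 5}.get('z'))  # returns None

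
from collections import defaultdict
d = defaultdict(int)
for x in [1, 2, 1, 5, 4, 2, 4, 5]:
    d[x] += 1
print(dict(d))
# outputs {1: 2, 2: 2, 5: 2, 4: 2}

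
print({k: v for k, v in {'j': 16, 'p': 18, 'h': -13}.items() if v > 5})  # {'j': 16, 'p': 18}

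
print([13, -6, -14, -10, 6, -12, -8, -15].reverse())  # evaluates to None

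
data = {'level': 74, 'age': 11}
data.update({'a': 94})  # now {'level': 74, 'age': 11, 'a': 94}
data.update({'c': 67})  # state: {'level': 74, 'age': 11, 'a': 94, 'c': 67}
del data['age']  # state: {'level': 74, 'a': 94, 'c': 67}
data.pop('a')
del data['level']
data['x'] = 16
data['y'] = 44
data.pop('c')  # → 67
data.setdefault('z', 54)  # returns 54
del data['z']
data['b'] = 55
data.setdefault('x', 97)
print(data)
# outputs {'x': 16, 'y': 44, 'b': 55}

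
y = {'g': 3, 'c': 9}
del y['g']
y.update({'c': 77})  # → {'c': 77}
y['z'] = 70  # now {'c': 77, 'z': 70}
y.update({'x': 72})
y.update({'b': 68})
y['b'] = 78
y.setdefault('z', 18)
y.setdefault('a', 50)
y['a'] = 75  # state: {'c': 77, 'z': 70, 'x': 72, 'b': 78, 'a': 75}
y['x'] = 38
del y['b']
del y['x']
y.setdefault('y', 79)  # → 79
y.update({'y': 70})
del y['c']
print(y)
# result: {'z': 70, 'a': 75, 'y': 70}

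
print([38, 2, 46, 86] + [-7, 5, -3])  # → [38, 2, 46, 86, -7, 5, -3]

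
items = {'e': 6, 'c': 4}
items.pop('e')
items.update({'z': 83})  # {'c': 4, 'z': 83}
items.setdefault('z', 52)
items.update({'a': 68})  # {'c': 4, 'z': 83, 'a': 68}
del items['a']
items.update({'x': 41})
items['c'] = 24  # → {'c': 24, 'z': 83, 'x': 41}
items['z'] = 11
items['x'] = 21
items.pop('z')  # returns 11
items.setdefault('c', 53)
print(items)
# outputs {'c': 24, 'x': 21}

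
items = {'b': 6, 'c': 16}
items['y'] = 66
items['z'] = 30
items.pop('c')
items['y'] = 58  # {'b': 6, 'y': 58, 'z': 30}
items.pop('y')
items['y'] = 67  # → {'b': 6, 'z': 30, 'y': 67}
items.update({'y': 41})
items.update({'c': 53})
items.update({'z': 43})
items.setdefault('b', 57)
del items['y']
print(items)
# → {'b': 6, 'z': 43, 'c': 53}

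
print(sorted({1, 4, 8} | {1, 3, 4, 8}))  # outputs [1, 3, 4, 8]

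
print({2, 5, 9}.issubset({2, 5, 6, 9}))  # True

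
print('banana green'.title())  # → Banana Green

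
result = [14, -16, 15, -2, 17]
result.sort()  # [-16, -2, 14, 15, 17]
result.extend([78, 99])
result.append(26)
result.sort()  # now [-16, -2, 14, 15, 17, 26, 78, 99]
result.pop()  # 99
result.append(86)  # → [-16, -2, 14, 15, 17, 26, 78, 86]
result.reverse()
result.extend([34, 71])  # [86, 78, 26, 17, 15, 14, -2, -16, 34, 71]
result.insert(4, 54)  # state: [86, 78, 26, 17, 54, 15, 14, -2, -16, 34, 71]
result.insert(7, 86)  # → [86, 78, 26, 17, 54, 15, 14, 86, -2, -16, 34, 71]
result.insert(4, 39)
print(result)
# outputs [86, 78, 26, 17, 39, 54, 15, 14, 86, -2, -16, 34, 71]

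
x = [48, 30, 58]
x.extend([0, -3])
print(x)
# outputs [48, 30, 58, 0, -3]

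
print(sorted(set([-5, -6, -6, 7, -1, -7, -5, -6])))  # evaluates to [-7, -6, -5, -1, 7]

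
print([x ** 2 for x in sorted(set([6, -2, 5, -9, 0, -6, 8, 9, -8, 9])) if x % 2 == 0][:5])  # [64, 36, 4, 0, 36]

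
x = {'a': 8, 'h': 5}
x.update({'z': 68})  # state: {'a': 8, 'h': 5, 'z': 68}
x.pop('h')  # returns 5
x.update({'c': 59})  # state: {'a': 8, 'z': 68, 'c': 59}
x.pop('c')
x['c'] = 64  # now {'a': 8, 'z': 68, 'c': 64}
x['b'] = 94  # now {'a': 8, 'z': 68, 'c': 64, 'b': 94}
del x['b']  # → {'a': 8, 'z': 68, 'c': 64}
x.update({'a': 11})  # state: {'a': 11, 'z': 68, 'c': 64}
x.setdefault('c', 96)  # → 64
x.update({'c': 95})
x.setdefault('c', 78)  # 95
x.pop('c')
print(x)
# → {'a': 11, 'z': 68}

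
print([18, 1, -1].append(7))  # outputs None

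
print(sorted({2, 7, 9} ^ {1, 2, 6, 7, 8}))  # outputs [1, 6, 8, 9]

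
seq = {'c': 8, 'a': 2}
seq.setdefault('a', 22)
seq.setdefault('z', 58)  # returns 58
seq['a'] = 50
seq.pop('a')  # 50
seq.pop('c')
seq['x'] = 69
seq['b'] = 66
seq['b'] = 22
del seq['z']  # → {'x': 69, 'b': 22}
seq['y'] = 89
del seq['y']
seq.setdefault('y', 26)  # 26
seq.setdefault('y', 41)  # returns 26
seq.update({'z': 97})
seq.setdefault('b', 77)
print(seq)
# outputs {'x': 69, 'b': 22, 'y': 26, 'z': 97}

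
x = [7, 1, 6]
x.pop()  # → 6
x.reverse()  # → [1, 7]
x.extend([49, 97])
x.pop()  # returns 97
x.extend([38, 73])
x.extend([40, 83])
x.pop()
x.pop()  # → 40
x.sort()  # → [1, 7, 38, 49, 73]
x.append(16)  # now [1, 7, 38, 49, 73, 16]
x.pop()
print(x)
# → [1, 7, 38, 49, 73]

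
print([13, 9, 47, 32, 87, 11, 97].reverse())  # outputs None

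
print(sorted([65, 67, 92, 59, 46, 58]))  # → [46, 58, 59, 65, 67, 92]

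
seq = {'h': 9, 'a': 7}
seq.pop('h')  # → 9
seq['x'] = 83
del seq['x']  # {'a': 7}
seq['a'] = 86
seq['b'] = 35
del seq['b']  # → {'a': 86}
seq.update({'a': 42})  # {'a': 42}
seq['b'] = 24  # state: {'a': 42, 'b': 24}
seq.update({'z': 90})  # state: {'a': 42, 'b': 24, 'z': 90}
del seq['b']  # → {'a': 42, 'z': 90}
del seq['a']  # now {'z': 90}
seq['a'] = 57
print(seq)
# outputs {'z': 90, 'a': 57}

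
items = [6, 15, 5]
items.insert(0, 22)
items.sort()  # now [5, 6, 15, 22]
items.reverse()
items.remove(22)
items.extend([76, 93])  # [15, 6, 5, 76, 93]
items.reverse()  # [93, 76, 5, 6, 15]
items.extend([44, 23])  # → [93, 76, 5, 6, 15, 44, 23]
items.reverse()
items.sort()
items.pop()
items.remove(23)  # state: [5, 6, 15, 44, 76]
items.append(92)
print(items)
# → [5, 6, 15, 44, 76, 92]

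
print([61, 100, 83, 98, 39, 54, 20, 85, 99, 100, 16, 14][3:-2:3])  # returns [98, 20, 100]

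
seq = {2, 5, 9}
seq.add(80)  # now {2, 5, 9, 80}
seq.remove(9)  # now {2, 5, 80}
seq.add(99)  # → {2, 5, 80, 99}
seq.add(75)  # {2, 5, 75, 80, 99}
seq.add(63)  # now {2, 5, 63, 75, 80, 99}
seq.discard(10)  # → {2, 5, 63, 75, 80, 99}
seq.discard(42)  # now {2, 5, 63, 75, 80, 99}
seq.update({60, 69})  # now {2, 5, 60, 63, 69, 75, 80, 99}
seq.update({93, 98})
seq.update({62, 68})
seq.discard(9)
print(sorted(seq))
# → [2, 5, 60, 62, 63, 68, 69, 75, 80, 93, 98, 99]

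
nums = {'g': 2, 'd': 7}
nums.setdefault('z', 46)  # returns 46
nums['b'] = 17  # {'g': 2, 'd': 7, 'z': 46, 'b': 17}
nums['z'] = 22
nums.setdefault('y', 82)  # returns 82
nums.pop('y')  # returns 82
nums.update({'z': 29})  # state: {'g': 2, 'd': 7, 'z': 29, 'b': 17}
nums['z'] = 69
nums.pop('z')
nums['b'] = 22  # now {'g': 2, 'd': 7, 'b': 22}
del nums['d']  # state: {'g': 2, 'b': 22}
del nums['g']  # {'b': 22}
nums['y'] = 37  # {'b': 22, 'y': 37}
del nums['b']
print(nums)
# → {'y': 37}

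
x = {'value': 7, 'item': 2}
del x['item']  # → {'value': 7}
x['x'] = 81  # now {'value': 7, 'x': 81}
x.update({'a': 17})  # {'value': 7, 'x': 81, 'a': 17}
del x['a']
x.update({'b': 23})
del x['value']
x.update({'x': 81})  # {'x': 81, 'b': 23}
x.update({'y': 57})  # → {'x': 81, 'b': 23, 'y': 57}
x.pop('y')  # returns 57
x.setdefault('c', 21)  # 21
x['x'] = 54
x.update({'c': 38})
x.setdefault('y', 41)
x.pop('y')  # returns 41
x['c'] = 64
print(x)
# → {'x': 54, 'b': 23, 'c': 64}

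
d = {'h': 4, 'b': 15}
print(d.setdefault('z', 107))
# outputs 107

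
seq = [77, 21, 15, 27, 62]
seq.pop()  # 62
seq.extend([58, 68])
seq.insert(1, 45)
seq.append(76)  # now [77, 45, 21, 15, 27, 58, 68, 76]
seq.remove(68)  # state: [77, 45, 21, 15, 27, 58, 76]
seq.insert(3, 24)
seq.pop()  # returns 76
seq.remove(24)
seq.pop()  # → 58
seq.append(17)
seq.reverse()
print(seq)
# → [17, 27, 15, 21, 45, 77]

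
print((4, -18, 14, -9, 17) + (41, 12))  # (4, -18, 14, -9, 17, 41, 12)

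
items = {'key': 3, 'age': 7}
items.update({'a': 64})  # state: {'key': 3, 'age': 7, 'a': 64}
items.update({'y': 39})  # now {'key': 3, 'age': 7, 'a': 64, 'y': 39}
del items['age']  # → {'key': 3, 'a': 64, 'y': 39}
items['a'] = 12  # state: {'key': 3, 'a': 12, 'y': 39}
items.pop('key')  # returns 3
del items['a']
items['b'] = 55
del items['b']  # {'y': 39}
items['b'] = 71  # {'y': 39, 'b': 71}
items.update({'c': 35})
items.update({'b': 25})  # {'y': 39, 'b': 25, 'c': 35}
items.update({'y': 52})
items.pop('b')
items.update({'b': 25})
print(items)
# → {'y': 52, 'c': 35, 'b': 25}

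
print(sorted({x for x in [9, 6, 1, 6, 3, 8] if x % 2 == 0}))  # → [6, 8]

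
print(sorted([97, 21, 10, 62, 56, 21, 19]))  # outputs [10, 19, 21, 21, 56, 62, 97]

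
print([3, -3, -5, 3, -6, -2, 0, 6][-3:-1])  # [-2, 0]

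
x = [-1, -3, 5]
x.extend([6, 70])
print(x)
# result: [-1, -3, 5, 6, 70]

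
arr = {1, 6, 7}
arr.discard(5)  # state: {1, 6, 7}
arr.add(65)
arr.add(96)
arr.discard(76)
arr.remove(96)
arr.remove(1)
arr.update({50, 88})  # {6, 7, 50, 65, 88}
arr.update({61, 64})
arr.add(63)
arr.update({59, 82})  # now {6, 7, 50, 59, 61, 63, 64, 65, 82, 88}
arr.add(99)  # {6, 7, 50, 59, 61, 63, 64, 65, 82, 88, 99}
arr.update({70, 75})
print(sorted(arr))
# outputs [6, 7, 50, 59, 61, 63, 64, 65, 70, 75, 82, 88, 99]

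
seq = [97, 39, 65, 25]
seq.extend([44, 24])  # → [97, 39, 65, 25, 44, 24]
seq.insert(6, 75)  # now [97, 39, 65, 25, 44, 24, 75]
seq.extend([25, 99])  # [97, 39, 65, 25, 44, 24, 75, 25, 99]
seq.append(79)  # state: [97, 39, 65, 25, 44, 24, 75, 25, 99, 79]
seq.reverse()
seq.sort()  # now [24, 25, 25, 39, 44, 65, 75, 79, 97, 99]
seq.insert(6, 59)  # [24, 25, 25, 39, 44, 65, 59, 75, 79, 97, 99]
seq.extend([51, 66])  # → [24, 25, 25, 39, 44, 65, 59, 75, 79, 97, 99, 51, 66]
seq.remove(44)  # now [24, 25, 25, 39, 65, 59, 75, 79, 97, 99, 51, 66]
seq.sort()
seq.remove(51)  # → [24, 25, 25, 39, 59, 65, 66, 75, 79, 97, 99]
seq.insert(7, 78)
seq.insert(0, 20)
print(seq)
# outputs [20, 24, 25, 25, 39, 59, 65, 66, 78, 75, 79, 97, 99]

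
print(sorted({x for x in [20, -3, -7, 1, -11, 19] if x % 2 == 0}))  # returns [20]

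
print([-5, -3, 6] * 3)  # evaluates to [-5, -3, 6, -5, -3, 6, -5, -3, 6]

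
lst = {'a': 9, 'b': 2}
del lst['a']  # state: {'b': 2}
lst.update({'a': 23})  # {'b': 2, 'a': 23}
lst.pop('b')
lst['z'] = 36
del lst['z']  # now {'a': 23}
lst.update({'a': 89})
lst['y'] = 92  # {'a': 89, 'y': 92}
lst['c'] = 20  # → {'a': 89, 'y': 92, 'c': 20}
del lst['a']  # {'y': 92, 'c': 20}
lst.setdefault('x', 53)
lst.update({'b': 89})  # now {'y': 92, 'c': 20, 'x': 53, 'b': 89}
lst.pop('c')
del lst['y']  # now {'x': 53, 'b': 89}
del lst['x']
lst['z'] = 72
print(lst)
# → {'b': 89, 'z': 72}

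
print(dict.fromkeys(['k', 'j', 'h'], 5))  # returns {'k': 5, 'j': 5, 'h': 5}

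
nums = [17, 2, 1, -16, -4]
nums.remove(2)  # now [17, 1, -16, -4]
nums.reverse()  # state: [-4, -16, 1, 17]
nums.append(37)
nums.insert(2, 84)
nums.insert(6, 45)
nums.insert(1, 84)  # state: [-4, 84, -16, 84, 1, 17, 37, 45]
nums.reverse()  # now [45, 37, 17, 1, 84, -16, 84, -4]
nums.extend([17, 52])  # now [45, 37, 17, 1, 84, -16, 84, -4, 17, 52]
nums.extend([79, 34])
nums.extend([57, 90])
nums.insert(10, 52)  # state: [45, 37, 17, 1, 84, -16, 84, -4, 17, 52, 52, 79, 34, 57, 90]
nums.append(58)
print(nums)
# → [45, 37, 17, 1, 84, -16, 84, -4, 17, 52, 52, 79, 34, 57, 90, 58]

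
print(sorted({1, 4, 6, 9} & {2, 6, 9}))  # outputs [6, 9]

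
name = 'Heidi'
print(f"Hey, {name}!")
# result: Hey, Heidi!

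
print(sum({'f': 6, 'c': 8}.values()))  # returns 14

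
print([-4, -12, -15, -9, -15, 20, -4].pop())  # -4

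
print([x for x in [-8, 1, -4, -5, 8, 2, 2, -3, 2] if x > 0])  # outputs [1, 8, 2, 2, 2]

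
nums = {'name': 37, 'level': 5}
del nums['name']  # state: {'level': 5}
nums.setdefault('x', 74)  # 74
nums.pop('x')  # 74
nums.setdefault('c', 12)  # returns 12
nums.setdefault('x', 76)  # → 76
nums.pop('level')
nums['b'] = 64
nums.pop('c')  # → 12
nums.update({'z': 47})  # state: {'x': 76, 'b': 64, 'z': 47}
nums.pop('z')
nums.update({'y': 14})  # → {'x': 76, 'b': 64, 'y': 14}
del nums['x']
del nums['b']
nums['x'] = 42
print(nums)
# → {'y': 14, 'x': 42}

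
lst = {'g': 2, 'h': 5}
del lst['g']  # {'h': 5}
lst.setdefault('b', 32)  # 32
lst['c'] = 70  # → {'h': 5, 'b': 32, 'c': 70}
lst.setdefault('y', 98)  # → 98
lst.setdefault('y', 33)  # 98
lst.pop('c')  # 70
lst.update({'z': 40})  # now {'h': 5, 'b': 32, 'y': 98, 'z': 40}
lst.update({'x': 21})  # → {'h': 5, 'b': 32, 'y': 98, 'z': 40, 'x': 21}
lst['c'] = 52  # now {'h': 5, 'b': 32, 'y': 98, 'z': 40, 'x': 21, 'c': 52}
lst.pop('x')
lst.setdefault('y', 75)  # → 98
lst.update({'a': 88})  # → {'h': 5, 'b': 32, 'y': 98, 'z': 40, 'c': 52, 'a': 88}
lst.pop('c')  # 52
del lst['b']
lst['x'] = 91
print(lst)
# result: {'h': 5, 'y': 98, 'z': 40, 'a': 88, 'x': 91}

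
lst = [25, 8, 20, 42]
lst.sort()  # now [8, 20, 25, 42]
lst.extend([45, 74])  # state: [8, 20, 25, 42, 45, 74]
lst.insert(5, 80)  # [8, 20, 25, 42, 45, 80, 74]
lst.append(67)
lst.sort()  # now [8, 20, 25, 42, 45, 67, 74, 80]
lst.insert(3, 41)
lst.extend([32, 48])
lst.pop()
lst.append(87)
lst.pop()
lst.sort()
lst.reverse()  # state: [80, 74, 67, 45, 42, 41, 32, 25, 20, 8]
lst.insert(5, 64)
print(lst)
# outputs [80, 74, 67, 45, 42, 64, 41, 32, 25, 20, 8]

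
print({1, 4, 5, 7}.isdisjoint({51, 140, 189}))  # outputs True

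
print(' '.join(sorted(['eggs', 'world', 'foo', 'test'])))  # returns eggs foo test world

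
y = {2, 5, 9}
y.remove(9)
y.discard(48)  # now {2, 5}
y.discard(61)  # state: {2, 5}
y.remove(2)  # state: {5}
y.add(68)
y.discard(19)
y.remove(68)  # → {5}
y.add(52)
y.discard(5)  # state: {52}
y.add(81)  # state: {52, 81}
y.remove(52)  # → {81}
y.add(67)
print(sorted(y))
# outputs [67, 81]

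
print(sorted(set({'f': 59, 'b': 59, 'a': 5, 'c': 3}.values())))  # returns [3, 5, 59]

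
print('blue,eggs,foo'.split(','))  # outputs ['blue', 'eggs', 'foo']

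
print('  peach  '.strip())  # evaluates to peach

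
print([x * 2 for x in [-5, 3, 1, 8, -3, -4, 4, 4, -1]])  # [-10, 6, 2, 16, -6, -8, 8, 8, -2]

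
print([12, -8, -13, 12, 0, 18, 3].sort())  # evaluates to None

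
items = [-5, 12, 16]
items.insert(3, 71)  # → [-5, 12, 16, 71]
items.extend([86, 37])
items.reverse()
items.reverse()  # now [-5, 12, 16, 71, 86, 37]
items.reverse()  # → [37, 86, 71, 16, 12, -5]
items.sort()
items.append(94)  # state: [-5, 12, 16, 37, 71, 86, 94]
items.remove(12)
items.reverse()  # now [94, 86, 71, 37, 16, -5]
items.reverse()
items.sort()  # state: [-5, 16, 37, 71, 86, 94]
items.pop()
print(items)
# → [-5, 16, 37, 71, 86]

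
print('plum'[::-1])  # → mulp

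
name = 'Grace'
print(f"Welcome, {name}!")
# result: Welcome, Grace!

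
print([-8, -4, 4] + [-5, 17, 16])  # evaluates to [-8, -4, 4, -5, 17, 16]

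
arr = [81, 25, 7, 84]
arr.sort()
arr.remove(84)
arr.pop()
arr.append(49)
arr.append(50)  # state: [7, 25, 49, 50]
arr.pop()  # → 50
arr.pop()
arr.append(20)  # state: [7, 25, 20]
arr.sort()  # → [7, 20, 25]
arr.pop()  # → 25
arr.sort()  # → [7, 20]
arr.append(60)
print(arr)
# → [7, 20, 60]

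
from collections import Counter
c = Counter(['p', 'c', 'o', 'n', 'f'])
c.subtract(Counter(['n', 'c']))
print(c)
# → Counter({'p': 1, 'o': 1, 'f': 1, 'c': 0, 'n': 0})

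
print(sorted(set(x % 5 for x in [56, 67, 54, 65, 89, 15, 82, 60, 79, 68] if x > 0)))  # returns [0, 1, 2, 3, 4]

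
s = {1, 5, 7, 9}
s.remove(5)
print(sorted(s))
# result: [1, 7, 9]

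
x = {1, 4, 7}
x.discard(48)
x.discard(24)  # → {1, 4, 7}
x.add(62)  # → {1, 4, 7, 62}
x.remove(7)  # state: {1, 4, 62}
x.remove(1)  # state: {4, 62}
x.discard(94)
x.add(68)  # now {4, 62, 68}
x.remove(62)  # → {4, 68}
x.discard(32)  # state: {4, 68}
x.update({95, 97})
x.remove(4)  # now {68, 95, 97}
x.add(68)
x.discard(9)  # {68, 95, 97}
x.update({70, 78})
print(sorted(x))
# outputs [68, 70, 78, 95, 97]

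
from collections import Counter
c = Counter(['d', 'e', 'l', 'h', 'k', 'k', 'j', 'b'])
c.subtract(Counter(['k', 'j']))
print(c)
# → Counter({'d': 1, 'e': 1, 'l': 1, 'h': 1, 'k': 1, 'b': 1, 'j': 0})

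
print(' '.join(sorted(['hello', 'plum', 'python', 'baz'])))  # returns baz hello plum python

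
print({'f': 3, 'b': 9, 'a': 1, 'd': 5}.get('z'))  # None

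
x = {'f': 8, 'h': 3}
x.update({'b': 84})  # {'f': 8, 'h': 3, 'b': 84}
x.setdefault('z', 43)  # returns 43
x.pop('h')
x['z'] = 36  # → {'f': 8, 'b': 84, 'z': 36}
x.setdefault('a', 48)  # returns 48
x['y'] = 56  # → {'f': 8, 'b': 84, 'z': 36, 'a': 48, 'y': 56}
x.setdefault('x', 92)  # 92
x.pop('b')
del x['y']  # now {'f': 8, 'z': 36, 'a': 48, 'x': 92}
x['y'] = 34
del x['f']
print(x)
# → {'z': 36, 'a': 48, 'x': 92, 'y': 34}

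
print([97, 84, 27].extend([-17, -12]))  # None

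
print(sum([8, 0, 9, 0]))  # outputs 17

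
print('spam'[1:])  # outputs pam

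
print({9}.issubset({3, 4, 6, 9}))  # True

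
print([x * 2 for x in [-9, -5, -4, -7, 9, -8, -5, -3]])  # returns [-18, -10, -8, -14, 18, -16, -10, -6]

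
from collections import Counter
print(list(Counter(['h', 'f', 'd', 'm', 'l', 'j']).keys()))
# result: ['h', 'f', 'd', 'm', 'l', 'j']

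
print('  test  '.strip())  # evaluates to test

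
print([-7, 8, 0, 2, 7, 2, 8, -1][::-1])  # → [-1, 8, 2, 7, 2, 0, 8, -7]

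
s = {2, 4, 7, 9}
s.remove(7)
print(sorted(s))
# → [2, 4, 9]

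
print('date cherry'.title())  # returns Date Cherry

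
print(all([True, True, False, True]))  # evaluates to False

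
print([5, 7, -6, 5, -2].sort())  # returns None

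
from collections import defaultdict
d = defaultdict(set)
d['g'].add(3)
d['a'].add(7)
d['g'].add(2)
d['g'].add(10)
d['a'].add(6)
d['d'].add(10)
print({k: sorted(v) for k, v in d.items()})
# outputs {'g': [2, 3, 10], 'a': [6, 7], 'd': [10]}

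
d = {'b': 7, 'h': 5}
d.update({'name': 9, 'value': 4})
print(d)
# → {'b': 7, 'h': 5, 'name': 9, 'value': 4}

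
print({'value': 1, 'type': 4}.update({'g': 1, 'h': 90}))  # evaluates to None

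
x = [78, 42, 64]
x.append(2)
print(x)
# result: [78, 42, 64, 2]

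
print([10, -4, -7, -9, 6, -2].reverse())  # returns None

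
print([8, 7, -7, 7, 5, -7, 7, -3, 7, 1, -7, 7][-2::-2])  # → [-7, 7, 7, 5, -7, 8]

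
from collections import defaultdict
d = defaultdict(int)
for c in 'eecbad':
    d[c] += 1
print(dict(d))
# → {'e': 2, 'c': 1, 'b': 1, 'a': 1, 'd': 1}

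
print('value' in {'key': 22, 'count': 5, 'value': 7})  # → True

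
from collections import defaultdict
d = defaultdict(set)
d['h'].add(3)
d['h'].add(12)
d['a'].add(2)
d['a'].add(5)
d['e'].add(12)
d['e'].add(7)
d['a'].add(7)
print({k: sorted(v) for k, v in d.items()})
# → {'h': [3, 12], 'a': [2, 5, 7], 'e': [7, 12]}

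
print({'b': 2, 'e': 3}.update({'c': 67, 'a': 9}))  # None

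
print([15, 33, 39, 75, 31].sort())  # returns None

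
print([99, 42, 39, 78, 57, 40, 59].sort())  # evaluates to None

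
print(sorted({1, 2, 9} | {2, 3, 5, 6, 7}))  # [1, 2, 3, 5, 6, 7, 9]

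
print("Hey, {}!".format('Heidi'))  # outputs Hey, Heidi!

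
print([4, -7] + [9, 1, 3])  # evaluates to [4, -7, 9, 1, 3]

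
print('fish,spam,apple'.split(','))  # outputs ['fish', 'spam', 'apple']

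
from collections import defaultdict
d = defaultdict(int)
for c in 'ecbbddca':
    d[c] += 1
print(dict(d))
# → {'e': 1, 'c': 2, 'b': 2, 'd': 2, 'a': 1}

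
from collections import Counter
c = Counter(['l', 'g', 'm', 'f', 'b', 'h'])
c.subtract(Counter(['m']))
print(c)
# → Counter({'l': 1, 'g': 1, 'f': 1, 'b': 1, 'h': 1, 'm': 0})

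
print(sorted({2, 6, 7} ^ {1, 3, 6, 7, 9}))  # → [1, 2, 3, 9]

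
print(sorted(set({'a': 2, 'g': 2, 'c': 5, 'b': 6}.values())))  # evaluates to [2, 5, 6]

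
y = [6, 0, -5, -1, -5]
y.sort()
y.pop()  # 6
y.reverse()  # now [0, -1, -5, -5]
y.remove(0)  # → [-1, -5, -5]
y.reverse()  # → [-5, -5, -1]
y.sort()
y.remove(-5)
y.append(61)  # [-5, -1, 61]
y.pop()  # 61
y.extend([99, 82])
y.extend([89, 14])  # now [-5, -1, 99, 82, 89, 14]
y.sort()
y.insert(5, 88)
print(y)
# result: [-5, -1, 14, 82, 89, 88, 99]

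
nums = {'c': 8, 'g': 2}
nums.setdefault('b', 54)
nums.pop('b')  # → 54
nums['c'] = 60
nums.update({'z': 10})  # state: {'c': 60, 'g': 2, 'z': 10}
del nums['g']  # {'c': 60, 'z': 10}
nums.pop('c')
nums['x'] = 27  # {'z': 10, 'x': 27}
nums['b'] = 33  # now {'z': 10, 'x': 27, 'b': 33}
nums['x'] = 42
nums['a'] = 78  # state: {'z': 10, 'x': 42, 'b': 33, 'a': 78}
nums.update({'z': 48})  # {'z': 48, 'x': 42, 'b': 33, 'a': 78}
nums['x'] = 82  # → {'z': 48, 'x': 82, 'b': 33, 'a': 78}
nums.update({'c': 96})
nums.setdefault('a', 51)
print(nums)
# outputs {'z': 48, 'x': 82, 'b': 33, 'a': 78, 'c': 96}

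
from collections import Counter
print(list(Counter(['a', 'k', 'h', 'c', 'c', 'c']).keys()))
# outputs ['a', 'k', 'h', 'c']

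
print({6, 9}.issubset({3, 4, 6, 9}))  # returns True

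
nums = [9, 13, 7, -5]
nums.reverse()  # [-5, 7, 13, 9]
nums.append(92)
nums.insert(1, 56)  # [-5, 56, 7, 13, 9, 92]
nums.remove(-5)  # [56, 7, 13, 9, 92]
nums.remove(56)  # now [7, 13, 9, 92]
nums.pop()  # 92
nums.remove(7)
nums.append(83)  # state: [13, 9, 83]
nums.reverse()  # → [83, 9, 13]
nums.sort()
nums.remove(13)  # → [9, 83]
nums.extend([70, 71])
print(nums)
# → [9, 83, 70, 71]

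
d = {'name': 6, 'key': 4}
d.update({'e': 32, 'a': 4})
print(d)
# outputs {'name': 6, 'key': 4, 'e': 32, 'a': 4}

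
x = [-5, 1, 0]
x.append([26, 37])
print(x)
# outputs [-5, 1, 0, [26, 37]]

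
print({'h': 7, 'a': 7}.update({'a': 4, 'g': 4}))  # None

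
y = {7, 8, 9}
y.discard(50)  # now {7, 8, 9}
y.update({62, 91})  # {7, 8, 9, 62, 91}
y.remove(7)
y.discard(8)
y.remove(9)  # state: {62, 91}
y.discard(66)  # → {62, 91}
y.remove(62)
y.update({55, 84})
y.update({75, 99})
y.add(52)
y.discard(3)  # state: {52, 55, 75, 84, 91, 99}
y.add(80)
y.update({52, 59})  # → {52, 55, 59, 75, 80, 84, 91, 99}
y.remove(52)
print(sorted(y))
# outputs [55, 59, 75, 80, 84, 91, 99]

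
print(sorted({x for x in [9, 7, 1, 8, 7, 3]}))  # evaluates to [1, 3, 7, 8, 9]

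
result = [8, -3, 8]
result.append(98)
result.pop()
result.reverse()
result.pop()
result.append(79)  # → [8, -3, 79]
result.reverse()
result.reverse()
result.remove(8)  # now [-3, 79]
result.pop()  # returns 79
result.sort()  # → [-3]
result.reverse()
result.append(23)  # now [-3, 23]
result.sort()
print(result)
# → [-3, 23]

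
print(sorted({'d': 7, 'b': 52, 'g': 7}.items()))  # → [('b', 52), ('d', 7), ('g', 7)]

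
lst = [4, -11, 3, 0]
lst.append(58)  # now [4, -11, 3, 0, 58]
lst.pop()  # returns 58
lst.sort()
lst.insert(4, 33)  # [-11, 0, 3, 4, 33]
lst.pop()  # 33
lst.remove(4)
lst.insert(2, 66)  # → [-11, 0, 66, 3]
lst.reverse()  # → [3, 66, 0, -11]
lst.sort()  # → [-11, 0, 3, 66]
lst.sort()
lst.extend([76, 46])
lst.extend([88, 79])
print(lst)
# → [-11, 0, 3, 66, 76, 46, 88, 79]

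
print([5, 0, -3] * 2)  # [5, 0, -3, 5, 0, -3]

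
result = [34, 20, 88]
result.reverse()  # [88, 20, 34]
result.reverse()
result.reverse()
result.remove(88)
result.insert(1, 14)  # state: [20, 14, 34]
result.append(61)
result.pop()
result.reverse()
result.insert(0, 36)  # [36, 34, 14, 20]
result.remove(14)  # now [36, 34, 20]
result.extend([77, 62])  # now [36, 34, 20, 77, 62]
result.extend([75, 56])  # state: [36, 34, 20, 77, 62, 75, 56]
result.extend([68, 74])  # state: [36, 34, 20, 77, 62, 75, 56, 68, 74]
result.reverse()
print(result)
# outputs [74, 68, 56, 75, 62, 77, 20, 34, 36]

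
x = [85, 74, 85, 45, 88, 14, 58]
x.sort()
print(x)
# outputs [14, 45, 58, 74, 85, 85, 88]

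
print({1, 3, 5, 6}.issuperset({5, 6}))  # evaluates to True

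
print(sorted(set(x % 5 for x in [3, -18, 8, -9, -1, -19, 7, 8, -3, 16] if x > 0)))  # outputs [1, 2, 3]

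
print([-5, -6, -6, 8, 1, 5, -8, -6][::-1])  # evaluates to [-6, -8, 5, 1, 8, -6, -6, -5]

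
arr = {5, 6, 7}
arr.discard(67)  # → {5, 6, 7}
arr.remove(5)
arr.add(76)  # {6, 7, 76}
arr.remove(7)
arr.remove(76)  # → {6}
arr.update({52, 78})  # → {6, 52, 78}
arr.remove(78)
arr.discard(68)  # {6, 52}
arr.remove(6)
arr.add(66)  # {52, 66}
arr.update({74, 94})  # {52, 66, 74, 94}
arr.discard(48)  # {52, 66, 74, 94}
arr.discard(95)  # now {52, 66, 74, 94}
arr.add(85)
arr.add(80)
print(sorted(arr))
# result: [52, 66, 74, 80, 85, 94]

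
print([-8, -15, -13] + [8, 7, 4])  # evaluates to [-8, -15, -13, 8, 7, 4]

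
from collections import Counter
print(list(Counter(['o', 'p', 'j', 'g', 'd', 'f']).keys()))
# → ['o', 'p', 'j', 'g', 'd', 'f']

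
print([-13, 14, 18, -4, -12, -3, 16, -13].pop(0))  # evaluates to -13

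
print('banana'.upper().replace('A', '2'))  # B2N2N2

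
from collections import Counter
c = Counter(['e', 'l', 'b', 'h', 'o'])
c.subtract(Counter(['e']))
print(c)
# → Counter({'l': 1, 'b': 1, 'h': 1, 'o': 1, 'e': 0})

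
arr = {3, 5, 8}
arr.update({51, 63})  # {3, 5, 8, 51, 63}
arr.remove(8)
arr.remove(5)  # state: {3, 51, 63}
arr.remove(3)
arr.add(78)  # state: {51, 63, 78}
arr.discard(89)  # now {51, 63, 78}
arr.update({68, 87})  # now {51, 63, 68, 78, 87}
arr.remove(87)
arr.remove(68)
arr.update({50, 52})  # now {50, 51, 52, 63, 78}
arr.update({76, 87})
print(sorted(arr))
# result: [50, 51, 52, 63, 76, 78, 87]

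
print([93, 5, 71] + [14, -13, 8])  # [93, 5, 71, 14, -13, 8]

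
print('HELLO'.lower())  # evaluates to hello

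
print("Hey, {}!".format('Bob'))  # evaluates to Hey, Bob!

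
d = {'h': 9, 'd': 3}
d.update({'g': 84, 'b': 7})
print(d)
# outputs {'h': 9, 'd': 3, 'g': 84, 'b': 7}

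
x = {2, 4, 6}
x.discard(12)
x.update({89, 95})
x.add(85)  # {2, 4, 6, 85, 89, 95}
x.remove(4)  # {2, 6, 85, 89, 95}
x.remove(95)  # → {2, 6, 85, 89}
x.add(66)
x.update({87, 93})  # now {2, 6, 66, 85, 87, 89, 93}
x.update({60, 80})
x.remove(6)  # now {2, 60, 66, 80, 85, 87, 89, 93}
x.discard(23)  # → {2, 60, 66, 80, 85, 87, 89, 93}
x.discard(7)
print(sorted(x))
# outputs [2, 60, 66, 80, 85, 87, 89, 93]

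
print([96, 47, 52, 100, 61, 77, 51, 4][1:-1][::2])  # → [47, 100, 77]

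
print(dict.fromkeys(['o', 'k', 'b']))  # {'o': None, 'k': None, 'b': None}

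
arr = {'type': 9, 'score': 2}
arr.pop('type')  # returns 9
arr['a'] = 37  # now {'score': 2, 'a': 37}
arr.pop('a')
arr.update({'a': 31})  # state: {'score': 2, 'a': 31}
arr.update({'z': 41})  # {'score': 2, 'a': 31, 'z': 41}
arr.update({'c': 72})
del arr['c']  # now {'score': 2, 'a': 31, 'z': 41}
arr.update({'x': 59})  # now {'score': 2, 'a': 31, 'z': 41, 'x': 59}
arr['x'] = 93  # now {'score': 2, 'a': 31, 'z': 41, 'x': 93}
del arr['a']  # {'score': 2, 'z': 41, 'x': 93}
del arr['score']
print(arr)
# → {'z': 41, 'x': 93}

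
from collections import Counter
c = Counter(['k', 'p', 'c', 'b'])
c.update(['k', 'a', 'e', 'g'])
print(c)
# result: Counter({'k': 2, 'p': 1, 'c': 1, 'b': 1, 'a': 1, 'e': 1, 'g': 1})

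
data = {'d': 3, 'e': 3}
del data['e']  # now {'d': 3}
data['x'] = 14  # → {'d': 3, 'x': 14}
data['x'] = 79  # {'d': 3, 'x': 79}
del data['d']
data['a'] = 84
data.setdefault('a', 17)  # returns 84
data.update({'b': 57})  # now {'x': 79, 'a': 84, 'b': 57}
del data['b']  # {'x': 79, 'a': 84}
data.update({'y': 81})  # {'x': 79, 'a': 84, 'y': 81}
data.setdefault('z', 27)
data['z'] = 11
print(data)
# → {'x': 79, 'a': 84, 'y': 81, 'z': 11}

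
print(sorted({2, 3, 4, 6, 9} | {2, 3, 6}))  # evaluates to [2, 3, 4, 6, 9]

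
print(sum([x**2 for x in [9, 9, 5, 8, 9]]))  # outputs 332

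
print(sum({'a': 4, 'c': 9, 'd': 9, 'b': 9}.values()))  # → 31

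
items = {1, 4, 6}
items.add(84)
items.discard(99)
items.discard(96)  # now {1, 4, 6, 84}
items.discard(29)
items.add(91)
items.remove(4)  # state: {1, 6, 84, 91}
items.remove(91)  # {1, 6, 84}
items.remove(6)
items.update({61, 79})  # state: {1, 61, 79, 84}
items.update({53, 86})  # {1, 53, 61, 79, 84, 86}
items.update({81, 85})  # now {1, 53, 61, 79, 81, 84, 85, 86}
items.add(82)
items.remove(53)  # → {1, 61, 79, 81, 82, 84, 85, 86}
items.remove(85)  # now {1, 61, 79, 81, 82, 84, 86}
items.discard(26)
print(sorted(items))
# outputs [1, 61, 79, 81, 82, 84, 86]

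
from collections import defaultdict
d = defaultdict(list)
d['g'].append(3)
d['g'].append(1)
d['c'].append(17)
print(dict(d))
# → {'g': [3, 1], 'c': [17]}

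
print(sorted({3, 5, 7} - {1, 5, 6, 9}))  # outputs [3, 7]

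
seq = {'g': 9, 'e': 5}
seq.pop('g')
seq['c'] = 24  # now {'e': 5, 'c': 24}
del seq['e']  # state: {'c': 24}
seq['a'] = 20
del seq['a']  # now {'c': 24}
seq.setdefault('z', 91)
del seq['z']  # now {'c': 24}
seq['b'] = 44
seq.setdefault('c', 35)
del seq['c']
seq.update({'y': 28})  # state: {'b': 44, 'y': 28}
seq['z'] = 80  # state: {'b': 44, 'y': 28, 'z': 80}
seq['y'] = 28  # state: {'b': 44, 'y': 28, 'z': 80}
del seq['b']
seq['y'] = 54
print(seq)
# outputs {'y': 54, 'z': 80}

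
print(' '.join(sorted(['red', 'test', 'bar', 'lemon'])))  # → bar lemon red test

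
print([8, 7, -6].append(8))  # None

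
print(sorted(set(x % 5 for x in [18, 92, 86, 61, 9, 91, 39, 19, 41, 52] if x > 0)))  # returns [1, 2, 3, 4]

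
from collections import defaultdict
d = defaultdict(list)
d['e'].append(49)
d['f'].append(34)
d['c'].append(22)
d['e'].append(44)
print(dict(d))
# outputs {'e': [49, 44], 'f': [34], 'c': [22]}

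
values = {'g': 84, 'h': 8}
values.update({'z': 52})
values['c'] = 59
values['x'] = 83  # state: {'g': 84, 'h': 8, 'z': 52, 'c': 59, 'x': 83}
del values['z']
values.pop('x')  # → 83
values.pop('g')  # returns 84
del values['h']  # {'c': 59}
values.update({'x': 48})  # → {'c': 59, 'x': 48}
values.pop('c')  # 59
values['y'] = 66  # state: {'x': 48, 'y': 66}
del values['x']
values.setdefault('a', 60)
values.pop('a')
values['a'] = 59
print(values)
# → {'y': 66, 'a': 59}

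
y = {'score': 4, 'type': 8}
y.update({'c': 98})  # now {'score': 4, 'type': 8, 'c': 98}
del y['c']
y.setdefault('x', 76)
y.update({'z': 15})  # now {'score': 4, 'type': 8, 'x': 76, 'z': 15}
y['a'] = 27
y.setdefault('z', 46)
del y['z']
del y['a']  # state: {'score': 4, 'type': 8, 'x': 76}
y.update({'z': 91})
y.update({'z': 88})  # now {'score': 4, 'type': 8, 'x': 76, 'z': 88}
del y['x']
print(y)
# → {'score': 4, 'type': 8, 'z': 88}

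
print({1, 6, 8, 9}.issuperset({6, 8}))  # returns True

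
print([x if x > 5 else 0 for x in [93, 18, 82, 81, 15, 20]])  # [93, 18, 82, 81, 15, 20]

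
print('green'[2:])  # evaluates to een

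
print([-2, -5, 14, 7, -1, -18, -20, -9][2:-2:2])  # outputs [14, -1]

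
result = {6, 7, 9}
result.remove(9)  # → {6, 7}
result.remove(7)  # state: {6}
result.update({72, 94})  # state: {6, 72, 94}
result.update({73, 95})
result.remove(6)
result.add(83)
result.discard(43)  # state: {72, 73, 83, 94, 95}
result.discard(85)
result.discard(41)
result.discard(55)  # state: {72, 73, 83, 94, 95}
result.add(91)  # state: {72, 73, 83, 91, 94, 95}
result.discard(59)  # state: {72, 73, 83, 91, 94, 95}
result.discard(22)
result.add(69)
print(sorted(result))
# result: [69, 72, 73, 83, 91, 94, 95]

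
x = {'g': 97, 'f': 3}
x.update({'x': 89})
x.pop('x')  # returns 89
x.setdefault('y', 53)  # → 53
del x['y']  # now {'g': 97, 'f': 3}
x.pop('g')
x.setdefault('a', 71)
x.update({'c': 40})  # {'f': 3, 'a': 71, 'c': 40}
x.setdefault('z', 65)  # 65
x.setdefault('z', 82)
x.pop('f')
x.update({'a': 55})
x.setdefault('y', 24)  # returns 24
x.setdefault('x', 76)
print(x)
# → {'a': 55, 'c': 40, 'z': 65, 'y': 24, 'x': 76}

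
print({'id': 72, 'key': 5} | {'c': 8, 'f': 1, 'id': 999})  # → {'id': 999, 'key': 5, 'c': 8, 'f': 1}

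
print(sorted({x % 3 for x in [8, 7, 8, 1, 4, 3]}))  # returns [0, 1, 2]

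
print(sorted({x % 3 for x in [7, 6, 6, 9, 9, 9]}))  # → [0, 1]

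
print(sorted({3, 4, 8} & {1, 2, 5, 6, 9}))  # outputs []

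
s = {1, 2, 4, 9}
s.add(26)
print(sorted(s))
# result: [1, 2, 4, 9, 26]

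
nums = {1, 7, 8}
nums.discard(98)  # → {1, 7, 8}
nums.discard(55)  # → {1, 7, 8}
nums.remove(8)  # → {1, 7}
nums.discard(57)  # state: {1, 7}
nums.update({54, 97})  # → {1, 7, 54, 97}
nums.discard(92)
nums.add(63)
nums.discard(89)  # {1, 7, 54, 63, 97}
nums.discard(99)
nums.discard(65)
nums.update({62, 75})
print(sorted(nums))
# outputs [1, 7, 54, 62, 63, 75, 97]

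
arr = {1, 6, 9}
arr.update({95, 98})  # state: {1, 6, 9, 95, 98}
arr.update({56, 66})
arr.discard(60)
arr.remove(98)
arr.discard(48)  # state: {1, 6, 9, 56, 66, 95}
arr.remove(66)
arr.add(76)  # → {1, 6, 9, 56, 76, 95}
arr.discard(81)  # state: {1, 6, 9, 56, 76, 95}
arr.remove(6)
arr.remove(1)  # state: {9, 56, 76, 95}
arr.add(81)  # {9, 56, 76, 81, 95}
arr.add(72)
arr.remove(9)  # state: {56, 72, 76, 81, 95}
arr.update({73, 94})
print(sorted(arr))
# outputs [56, 72, 73, 76, 81, 94, 95]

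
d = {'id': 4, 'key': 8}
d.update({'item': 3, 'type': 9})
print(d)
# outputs {'id': 4, 'key': 8, 'item': 3, 'type': 9}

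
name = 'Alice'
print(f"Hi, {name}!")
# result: Hi, Alice!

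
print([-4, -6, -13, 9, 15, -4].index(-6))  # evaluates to 1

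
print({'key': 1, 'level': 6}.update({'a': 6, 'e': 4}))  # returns None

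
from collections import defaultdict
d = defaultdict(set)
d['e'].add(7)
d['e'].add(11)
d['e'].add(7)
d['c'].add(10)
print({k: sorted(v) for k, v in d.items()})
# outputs {'e': [7, 11], 'c': [10]}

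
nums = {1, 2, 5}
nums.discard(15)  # {1, 2, 5}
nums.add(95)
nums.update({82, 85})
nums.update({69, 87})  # {1, 2, 5, 69, 82, 85, 87, 95}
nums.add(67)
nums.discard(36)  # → {1, 2, 5, 67, 69, 82, 85, 87, 95}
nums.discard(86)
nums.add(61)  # {1, 2, 5, 61, 67, 69, 82, 85, 87, 95}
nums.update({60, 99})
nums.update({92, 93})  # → {1, 2, 5, 60, 61, 67, 69, 82, 85, 87, 92, 93, 95, 99}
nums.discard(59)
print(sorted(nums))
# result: [1, 2, 5, 60, 61, 67, 69, 82, 85, 87, 92, 93, 95, 99]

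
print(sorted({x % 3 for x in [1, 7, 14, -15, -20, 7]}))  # [0, 1, 2]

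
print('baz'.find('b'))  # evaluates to 0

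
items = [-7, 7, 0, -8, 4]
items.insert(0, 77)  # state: [77, -7, 7, 0, -8, 4]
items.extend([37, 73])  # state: [77, -7, 7, 0, -8, 4, 37, 73]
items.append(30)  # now [77, -7, 7, 0, -8, 4, 37, 73, 30]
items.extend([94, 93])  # [77, -7, 7, 0, -8, 4, 37, 73, 30, 94, 93]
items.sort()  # [-8, -7, 0, 4, 7, 30, 37, 73, 77, 93, 94]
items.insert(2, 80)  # [-8, -7, 80, 0, 4, 7, 30, 37, 73, 77, 93, 94]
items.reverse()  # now [94, 93, 77, 73, 37, 30, 7, 4, 0, 80, -7, -8]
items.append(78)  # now [94, 93, 77, 73, 37, 30, 7, 4, 0, 80, -7, -8, 78]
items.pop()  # 78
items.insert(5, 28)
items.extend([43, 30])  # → [94, 93, 77, 73, 37, 28, 30, 7, 4, 0, 80, -7, -8, 43, 30]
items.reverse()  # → [30, 43, -8, -7, 80, 0, 4, 7, 30, 28, 37, 73, 77, 93, 94]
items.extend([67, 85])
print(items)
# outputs [30, 43, -8, -7, 80, 0, 4, 7, 30, 28, 37, 73, 77, 93, 94, 67, 85]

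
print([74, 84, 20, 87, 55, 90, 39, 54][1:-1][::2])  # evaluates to [84, 87, 90]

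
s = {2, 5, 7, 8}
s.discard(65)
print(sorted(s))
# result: [2, 5, 7, 8]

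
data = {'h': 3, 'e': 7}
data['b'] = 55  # {'h': 3, 'e': 7, 'b': 55}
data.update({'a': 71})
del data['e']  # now {'h': 3, 'b': 55, 'a': 71}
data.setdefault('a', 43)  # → 71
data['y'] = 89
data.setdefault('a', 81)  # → 71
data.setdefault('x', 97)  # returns 97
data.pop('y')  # 89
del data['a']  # {'h': 3, 'b': 55, 'x': 97}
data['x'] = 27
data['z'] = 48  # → {'h': 3, 'b': 55, 'x': 27, 'z': 48}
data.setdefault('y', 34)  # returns 34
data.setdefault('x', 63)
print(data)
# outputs {'h': 3, 'b': 55, 'x': 27, 'z': 48, 'y': 34}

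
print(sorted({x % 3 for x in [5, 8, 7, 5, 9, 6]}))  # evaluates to [0, 1, 2]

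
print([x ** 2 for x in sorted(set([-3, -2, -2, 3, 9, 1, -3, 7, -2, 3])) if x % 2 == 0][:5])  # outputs [4]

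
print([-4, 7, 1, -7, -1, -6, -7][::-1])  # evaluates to [-7, -6, -1, -7, 1, 7, -4]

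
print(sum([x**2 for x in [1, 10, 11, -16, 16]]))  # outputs 734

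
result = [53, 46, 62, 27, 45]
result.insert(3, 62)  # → [53, 46, 62, 62, 27, 45]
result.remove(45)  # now [53, 46, 62, 62, 27]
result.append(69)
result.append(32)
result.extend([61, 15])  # [53, 46, 62, 62, 27, 69, 32, 61, 15]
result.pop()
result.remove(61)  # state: [53, 46, 62, 62, 27, 69, 32]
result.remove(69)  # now [53, 46, 62, 62, 27, 32]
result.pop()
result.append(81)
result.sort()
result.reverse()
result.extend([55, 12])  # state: [81, 62, 62, 53, 46, 27, 55, 12]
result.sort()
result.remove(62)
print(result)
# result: [12, 27, 46, 53, 55, 62, 81]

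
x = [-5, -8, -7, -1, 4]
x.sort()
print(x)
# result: [-8, -7, -5, -1, 4]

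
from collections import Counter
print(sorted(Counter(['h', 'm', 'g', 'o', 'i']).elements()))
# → ['g', 'h', 'i', 'm', 'o']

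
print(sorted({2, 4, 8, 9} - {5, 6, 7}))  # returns [2, 4, 8, 9]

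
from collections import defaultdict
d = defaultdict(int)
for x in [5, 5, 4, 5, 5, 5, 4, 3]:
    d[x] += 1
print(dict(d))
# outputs {5: 5, 4: 2, 3: 1}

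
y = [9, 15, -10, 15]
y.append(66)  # [9, 15, -10, 15, 66]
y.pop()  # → 66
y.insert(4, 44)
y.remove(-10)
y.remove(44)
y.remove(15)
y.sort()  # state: [9, 15]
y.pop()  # 15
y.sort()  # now [9]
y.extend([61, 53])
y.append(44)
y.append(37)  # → [9, 61, 53, 44, 37]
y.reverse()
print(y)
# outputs [37, 44, 53, 61, 9]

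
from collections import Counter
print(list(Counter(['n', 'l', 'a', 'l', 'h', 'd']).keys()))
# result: ['n', 'l', 'a', 'h', 'd']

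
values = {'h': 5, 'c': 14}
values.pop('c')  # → 14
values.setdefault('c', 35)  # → 35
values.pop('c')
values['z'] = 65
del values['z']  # {'h': 5}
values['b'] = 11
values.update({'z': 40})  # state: {'h': 5, 'b': 11, 'z': 40}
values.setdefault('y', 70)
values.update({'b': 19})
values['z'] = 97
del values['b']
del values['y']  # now {'h': 5, 'z': 97}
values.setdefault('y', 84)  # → 84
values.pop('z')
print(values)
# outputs {'h': 5, 'y': 84}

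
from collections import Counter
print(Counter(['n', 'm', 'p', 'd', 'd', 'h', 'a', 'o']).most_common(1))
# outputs [('d', 2)]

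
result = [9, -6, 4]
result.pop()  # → 4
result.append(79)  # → [9, -6, 79]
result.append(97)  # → [9, -6, 79, 97]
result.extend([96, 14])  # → [9, -6, 79, 97, 96, 14]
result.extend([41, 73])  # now [9, -6, 79, 97, 96, 14, 41, 73]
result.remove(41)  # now [9, -6, 79, 97, 96, 14, 73]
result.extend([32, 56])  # [9, -6, 79, 97, 96, 14, 73, 32, 56]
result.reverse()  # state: [56, 32, 73, 14, 96, 97, 79, -6, 9]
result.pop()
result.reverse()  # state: [-6, 79, 97, 96, 14, 73, 32, 56]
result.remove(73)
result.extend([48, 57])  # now [-6, 79, 97, 96, 14, 32, 56, 48, 57]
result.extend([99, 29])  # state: [-6, 79, 97, 96, 14, 32, 56, 48, 57, 99, 29]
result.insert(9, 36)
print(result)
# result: [-6, 79, 97, 96, 14, 32, 56, 48, 57, 36, 99, 29]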